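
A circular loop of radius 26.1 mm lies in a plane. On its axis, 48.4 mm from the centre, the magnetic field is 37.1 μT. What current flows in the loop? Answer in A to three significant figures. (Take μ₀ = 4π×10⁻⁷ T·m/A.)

On the axis of a loop, B = μ₀IR²/[2(R²+z²)^(3/2)], so I = 2B(R²+z²)^(3/2)/(μ₀R²).
R² + z² = 0.0006812 + 0.002343 = 0.003024 m²; raised to 3/2 gives 1.66×10⁻⁴ m³.
I = 2 × 3.71×10⁻⁵ × 1.66×10⁻⁴ / (1.26×10⁻⁶ × 0.0006812) = 14.4 A.

I ≈ 14.4 A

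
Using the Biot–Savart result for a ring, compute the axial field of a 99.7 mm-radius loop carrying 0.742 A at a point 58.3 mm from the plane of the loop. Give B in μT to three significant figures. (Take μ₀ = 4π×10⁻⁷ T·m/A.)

B ≈ 3.01 μT

On the axis of a circular loop, B = μ₀IR² / [2(R²+z²)^(3/2)].
R² + z² = (0.0997)² + (0.0583)² = 0.01334 m², and (R²+z²)^(3/2) = 1.54×10⁻³ m³.
B = (4π×10⁻⁷ × 0.742 × 0.00994) / (2 × 1.54×10⁻³) = 3.01×10⁻⁶ T.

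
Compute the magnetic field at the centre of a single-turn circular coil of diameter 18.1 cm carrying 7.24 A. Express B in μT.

At the centre of a circular loop the Biot–Savart law gives B = μ₀I/(2R) (so R = 0.0905 m).
B = (4π×10⁻⁷ × 7.24) / (2 × 0.0905) = 5.03×10⁻⁵ T.

B ≈ 50.3 μT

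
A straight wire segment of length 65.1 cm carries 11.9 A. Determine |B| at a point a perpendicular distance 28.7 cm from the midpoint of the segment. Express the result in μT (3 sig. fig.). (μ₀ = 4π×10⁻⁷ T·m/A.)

For a finite straight segment, B = (μ₀I/4πd)(sinθ₁ + sinθ₂), where θ₁, θ₂ are the angles from the perpendicular to each end.
The perpendicular from the point meets the wire at its midpoint, so each end is L/2 = 0.3255 m away along the wire.
sinθ₁ = 0.3255/√(0.3255²+0.287²) = 0.7501; sinθ₂ = 0.3255/√(0.3255²+0.287²) = 0.7501.
B = (4π×10⁻⁷ × 11.9) / (4π × 0.287) × (0.7501 + 0.7501) = 6.22×10⁻⁶ T.

B ≈ 6.22 μT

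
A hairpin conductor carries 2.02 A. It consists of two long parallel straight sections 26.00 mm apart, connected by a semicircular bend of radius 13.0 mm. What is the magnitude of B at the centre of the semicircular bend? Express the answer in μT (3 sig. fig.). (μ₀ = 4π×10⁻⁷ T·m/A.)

B ≈ 79.9 μT

The semicircular arc contributes B_arc = μ₀I·π/(4πR) = μ₀I/(4R) = 4.88×10⁻⁵ T.
Each semi-infinite lead is at perpendicular distance R = 0.013 m from the centre, with the perpendicular foot at its near end, so it contributes μ₀I/(4πR); both point the same way, together 3.11×10⁻⁵ T.
Arc and leads all point the same direction: B = 4.88×10⁻⁵ + 3.11×10⁻⁵ = 7.99×10⁻⁵ T.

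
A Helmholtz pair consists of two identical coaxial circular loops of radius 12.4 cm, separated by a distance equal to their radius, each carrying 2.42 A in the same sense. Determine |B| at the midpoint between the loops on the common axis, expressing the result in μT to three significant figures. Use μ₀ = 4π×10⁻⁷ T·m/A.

Each loop contributes B = μ₀IR²/[2(R²+z²)^(3/2)] on the axis, with z measured from that loop.
Loop 1 (z = 0.062 m): B₁ = 8.77×10⁻⁶ T. Loop 2 (z = 0.062 m): B₂ = 8.77×10⁻⁶ T.
The fields add: B = B₁ + B₂ = 1.75×10⁻⁵ T.

B ≈ 17.5 μT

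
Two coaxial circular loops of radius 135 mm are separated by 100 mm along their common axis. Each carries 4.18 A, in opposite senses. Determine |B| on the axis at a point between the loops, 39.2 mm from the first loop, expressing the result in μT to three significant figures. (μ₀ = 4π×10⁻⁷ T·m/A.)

Each loop contributes B = μ₀IR²/[2(R²+z²)^(3/2)] on the axis, with z measured from that loop.
Loop 1 (z = 0.0392 m): B₁ = 1.72×10⁻⁵ T. Loop 2 (z = 0.0608 m): B₂ = 1.47×10⁻⁵ T.
The fields oppose: B = |B₁ − B₂| = 2.48×10⁻⁶ T.

B ≈ 2.48 μT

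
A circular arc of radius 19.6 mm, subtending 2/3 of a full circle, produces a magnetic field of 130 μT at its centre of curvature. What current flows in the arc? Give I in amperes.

For a circular arc, B = μ₀Iφ/(4πR) with φ in radians; here φ = 4.189 rad.
So I = 4πRB/(μ₀φ) = 4π × 0.0196 × 1.30×10⁻⁴ / (4π×10⁻⁷ × 4.189) = 6.08 A.

I ≈ 6.08 A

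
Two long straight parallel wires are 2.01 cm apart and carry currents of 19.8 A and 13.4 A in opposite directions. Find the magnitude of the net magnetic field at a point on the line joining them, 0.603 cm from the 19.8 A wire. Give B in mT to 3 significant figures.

Each long wire gives B = μ₀I/(2πd). Distances are d₁ = 0.00603 m and d₂ = 0.01407 m.
B₁ = 6.57×10⁻⁴ T, B₂ = 1.90×10⁻⁴ T.
Between antiparallel currents both contributions point the same way, so they add. B = B₁ + B₂ = 6.57×10⁻⁴ + 1.90×10⁻⁴ = 8.47×10⁻⁴ T.

B ≈ 0.847 mT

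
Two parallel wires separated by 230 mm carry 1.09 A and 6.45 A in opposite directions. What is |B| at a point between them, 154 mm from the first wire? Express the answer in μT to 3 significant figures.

Each long wire gives B = μ₀I/(2πd). Distances are d₁ = 0.154 m and d₂ = 0.076 m.
B₁ = 1.42×10⁻⁶ T, B₂ = 1.70×10⁻⁵ T.
Between antiparallel currents both contributions point the same way, so they add. B = B₁ + B₂ = 1.42×10⁻⁶ + 1.70×10⁻⁵ = 1.84×10⁻⁵ T.

B ≈ 18.4 μT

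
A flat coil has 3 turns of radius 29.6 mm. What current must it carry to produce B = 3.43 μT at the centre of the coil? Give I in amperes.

For an N-turn coil, B = Nμ₀I/(2R) with R = 0.0296 m, so I = 2RB/(Nμ₀) = 2 × 0.0296 × 3.43×10⁻⁶ / (3 × 4π×10⁻⁷) = 5.39×10⁻² A.

I ≈ 0.0539 A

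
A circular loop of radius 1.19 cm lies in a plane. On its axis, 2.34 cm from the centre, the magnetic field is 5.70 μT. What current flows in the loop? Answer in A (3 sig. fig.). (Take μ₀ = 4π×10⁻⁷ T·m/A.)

On the axis of a loop, B = μ₀IR²/[2(R²+z²)^(3/2)], so I = 2B(R²+z²)^(3/2)/(μ₀R²).
R² + z² = 0.0001416 + 0.0005476 = 0.0006892 m²; raised to 3/2 gives 1.81×10⁻⁵ m³.
I = 2 × 5.70×10⁻⁶ × 1.81×10⁻⁵ / (1.26×10⁻⁶ × 0.0001416) = 1.16 A.

I ≈ 1.16 A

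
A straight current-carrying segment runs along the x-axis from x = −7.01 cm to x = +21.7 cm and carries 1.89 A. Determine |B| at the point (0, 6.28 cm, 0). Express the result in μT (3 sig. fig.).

For a finite straight segment, B = (μ₀I/4πd)(sinθ₁ + sinθ₂), where θ₁, θ₂ are the angles from the perpendicular to each end.
The perpendicular distance is d = 0.0628 m; the end-offsets along the wire are a = 0.0701 m and b = 0.217 m.
sinθ₁ = 0.0701/√(0.0701²+0.0628²) = 0.7448; sinθ₂ = 0.217/√(0.217²+0.0628²) = 0.9606.
B = (4π×10⁻⁷ × 1.89) / (4π × 0.0628) × (0.7448 + 0.9606) = 5.13×10⁻⁶ T.

B ≈ 5.13 μT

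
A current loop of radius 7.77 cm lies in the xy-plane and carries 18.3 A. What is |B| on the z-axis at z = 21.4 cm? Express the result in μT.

On the axis of a circular loop, B = μ₀IR² / [2(R²+z²)^(3/2)].
R² + z² = (0.0777)² + (0.214)² = 0.05183 m², and (R²+z²)^(3/2) = 1.18×10⁻² m³.
B = (4π×10⁻⁷ × 18.3 × 0.006037) / (2 × 1.18×10⁻²) = 5.88×10⁻⁶ T.

B ≈ 5.88 μT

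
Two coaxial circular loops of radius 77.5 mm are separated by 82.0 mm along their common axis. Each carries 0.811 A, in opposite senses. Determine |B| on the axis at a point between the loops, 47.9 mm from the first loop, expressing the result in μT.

Each loop contributes B = μ₀IR²/[2(R²+z²)^(3/2)] on the axis, with z measured from that loop.
Loop 1 (z = 0.0479 m): B₁ = 4.05×10⁻⁶ T. Loop 2 (z = 0.0341 m): B₂ = 5.04×10⁻⁶ T.
The fields oppose: B = |B₁ − B₂| = 9.95×10⁻⁷ T.

B ≈ 0.995 μT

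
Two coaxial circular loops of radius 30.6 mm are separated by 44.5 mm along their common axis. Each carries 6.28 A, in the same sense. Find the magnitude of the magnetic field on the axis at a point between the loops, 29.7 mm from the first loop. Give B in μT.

Each loop contributes B = μ₀IR²/[2(R²+z²)^(3/2)] on the axis, with z measured from that loop.
Loop 1 (z = 0.0297 m): B₁ = 4.76×10⁻⁵ T. Loop 2 (z = 0.0148 m): B₂ = 9.41×10⁻⁵ T.
The fields add: B = B₁ + B₂ = 1.42×10⁻⁴ T.

B ≈ 142 μT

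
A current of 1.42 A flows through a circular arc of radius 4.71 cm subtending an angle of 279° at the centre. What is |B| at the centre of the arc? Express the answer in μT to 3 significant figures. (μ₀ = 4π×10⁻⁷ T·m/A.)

The Biot–Savart field of a circular arc at its centre is B = μ₀Iφ/(4πR), with φ = 4.869 rad.
B = (4π×10⁻⁷ × 1.42 × 4.869) / (4π × 0.0471) = 1.47×10⁻⁵ T.

B ≈ 14.7 μT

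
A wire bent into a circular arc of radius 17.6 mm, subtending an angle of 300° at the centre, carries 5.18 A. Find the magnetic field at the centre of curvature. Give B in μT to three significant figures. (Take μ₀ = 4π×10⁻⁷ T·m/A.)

The Biot–Savart field of a circular arc at its centre is B = μ₀Iφ/(4πR), with φ = 5.236 rad.
B = (4π×10⁻⁷ × 5.18 × 5.236) / (4π × 0.0176) = 1.54×10⁻⁴ T.

B ≈ 154 μT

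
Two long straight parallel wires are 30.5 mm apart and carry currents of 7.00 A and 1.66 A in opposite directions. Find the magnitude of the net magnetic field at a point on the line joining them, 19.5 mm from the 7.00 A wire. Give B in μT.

B ≈ 102 μT

Each long wire gives B = μ₀I/(2πd). Distances are d₁ = 0.0195 m and d₂ = 0.011 m.
B₁ = 7.18×10⁻⁵ T, B₂ = 3.02×10⁻⁵ T.
Between antiparallel currents both contributions point the same way, so they add. B = B₁ + B₂ = 7.18×10⁻⁵ + 3.02×10⁻⁵ = 1.02×10⁻⁴ T.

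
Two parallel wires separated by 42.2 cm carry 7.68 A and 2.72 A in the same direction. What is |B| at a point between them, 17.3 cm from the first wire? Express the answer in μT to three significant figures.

B ≈ 6.69 μT

Each long wire gives B = μ₀I/(2πd). Distances are d₁ = 0.173 m and d₂ = 0.249 m.
B₁ = 8.88×10⁻⁶ T, B₂ = 2.18×10⁻⁶ T.
Between parallel currents the two contributions point in opposite directions, so they subtract. B = |B₁ − B₂| = |8.88×10⁻⁶ − 2.18×10⁻⁶| = 6.69×10⁻⁶ T.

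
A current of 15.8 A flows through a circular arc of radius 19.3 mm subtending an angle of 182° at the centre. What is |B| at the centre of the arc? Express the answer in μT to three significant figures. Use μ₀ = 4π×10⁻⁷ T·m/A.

The Biot–Savart field of a circular arc at its centre is B = μ₀Iφ/(4πR), with φ = 3.176 rad.
B = (4π×10⁻⁷ × 15.8 × 3.176) / (4π × 0.0193) = 2.60×10⁻⁴ T.

B ≈ 260 μT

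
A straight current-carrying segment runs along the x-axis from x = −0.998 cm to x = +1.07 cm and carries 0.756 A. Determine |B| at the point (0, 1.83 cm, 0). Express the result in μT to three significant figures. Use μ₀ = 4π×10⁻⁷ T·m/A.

For a finite straight segment, B = (μ₀I/4πd)(sinθ₁ + sinθ₂), where θ₁, θ₂ are the angles from the perpendicular to each end.
The perpendicular distance is d = 0.0183 m; the end-offsets along the wire are a = 0.00998 m and b = 0.0107 m.
sinθ₁ = 0.00998/√(0.00998²+0.0183²) = 0.4788; sinθ₂ = 0.0107/√(0.0107²+0.0183²) = 0.5048.
B = (4π×10⁻⁷ × 0.756) / (4π × 0.0183) × (0.4788 + 0.5048) = 4.06×10⁻⁶ T.

B ≈ 4.06 μT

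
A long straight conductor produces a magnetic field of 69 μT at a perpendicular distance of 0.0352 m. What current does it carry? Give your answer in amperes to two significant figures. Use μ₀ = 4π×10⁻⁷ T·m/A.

For a long straight wire B = μ₀I/(2πd), so I = 2πdB/μ₀.
I = 2π × 0.0352 × 6.90×10⁻⁵ / (4π×10⁻⁷) = 12.1 A.

I ≈ 12 A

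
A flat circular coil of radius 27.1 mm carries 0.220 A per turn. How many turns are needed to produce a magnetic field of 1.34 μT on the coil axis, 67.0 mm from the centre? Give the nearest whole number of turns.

For an N-turn coil, B = Nμ₀IR²/[2(R²+z²)^(3/2)]. A single turn gives B₁ = 2.69×10⁻⁷ T with R = 0.0271 m, z = 0.067 m.
N = B/B₁ = 1.34×10⁻⁶ / 2.69×10⁻⁷ = 4.98.

N = 5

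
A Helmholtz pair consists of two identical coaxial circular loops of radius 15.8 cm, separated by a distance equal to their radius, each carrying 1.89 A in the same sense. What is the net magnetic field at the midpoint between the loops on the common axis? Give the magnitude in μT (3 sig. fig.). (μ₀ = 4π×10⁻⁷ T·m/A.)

B ≈ 10.8 μT

Each loop contributes B = μ₀IR²/[2(R²+z²)^(3/2)] on the axis, with z measured from that loop.
Loop 1 (z = 0.079 m): B₁ = 5.38×10⁻⁶ T. Loop 2 (z = 0.079 m): B₂ = 5.38×10⁻⁶ T.
The fields add: B = B₁ + B₂ = 1.08×10⁻⁵ T.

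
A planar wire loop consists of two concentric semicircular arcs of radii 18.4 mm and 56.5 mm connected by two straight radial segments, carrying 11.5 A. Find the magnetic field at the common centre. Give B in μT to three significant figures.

B ≈ 132 μT

The radial connectors point toward the centre, so dl × r̂ = 0 and they contribute nothing.
Each semicircle gives μ₀I/(4R): inner arc 1.96×10⁻⁴ T, outer arc 6.39×10⁻⁵ T.
The two arcs carry current in opposite angular senses, so their fields oppose: B = |1.96×10⁻⁴ − 6.39×10⁻⁵| = 1.32×10⁻⁴ T.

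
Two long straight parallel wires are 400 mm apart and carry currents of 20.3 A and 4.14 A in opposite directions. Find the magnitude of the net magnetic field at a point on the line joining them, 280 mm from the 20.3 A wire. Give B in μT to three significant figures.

B ≈ 21.4 μT

Each long wire gives B = μ₀I/(2πd). Distances are d₁ = 0.28 m and d₂ = 0.12 m.
B₁ = 1.45×10⁻⁵ T, B₂ = 6.90×10⁻⁶ T.
Between antiparallel currents both contributions point the same way, so they add. B = B₁ + B₂ = 1.45×10⁻⁵ + 6.90×10⁻⁶ = 2.14×10⁻⁵ T.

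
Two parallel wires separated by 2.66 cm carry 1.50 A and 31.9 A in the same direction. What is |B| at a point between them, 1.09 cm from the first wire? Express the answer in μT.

B ≈ 379 μT

Each long wire gives B = μ₀I/(2πd). Distances are d₁ = 0.0109 m and d₂ = 0.0157 m.
B₁ = 2.75×10⁻⁵ T, B₂ = 4.06×10⁻⁴ T.
Between parallel currents the two contributions point in opposite directions, so they subtract. B = |B₁ − B₂| = |2.75×10⁻⁵ − 4.06×10⁻⁴| = 3.79×10⁻⁴ T.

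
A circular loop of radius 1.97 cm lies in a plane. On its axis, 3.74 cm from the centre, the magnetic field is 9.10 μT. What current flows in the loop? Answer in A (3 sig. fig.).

On the axis of a loop, B = μ₀IR²/[2(R²+z²)^(3/2)], so I = 2B(R²+z²)^(3/2)/(μ₀R²).
R² + z² = 0.0003881 + 0.001399 = 0.001787 m²; raised to 3/2 gives 7.55×10⁻⁵ m³.
I = 2 × 9.10×10⁻⁶ × 7.55×10⁻⁵ / (1.26×10⁻⁶ × 0.0003881) = 2.82 A.

I ≈ 2.82 A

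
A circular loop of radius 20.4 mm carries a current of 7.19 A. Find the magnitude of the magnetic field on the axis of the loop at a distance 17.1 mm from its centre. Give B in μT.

B ≈ 99.7 μT

On the axis of a circular loop, B = μ₀IR² / [2(R²+z²)^(3/2)].
R² + z² = (0.0204)² + (0.0171)² = 0.0007086 m², and (R²+z²)^(3/2) = 1.89×10⁻⁵ m³.
B = (4π×10⁻⁷ × 7.19 × 0.0004162) / (2 × 1.89×10⁻⁵) = 9.97×10⁻⁵ T.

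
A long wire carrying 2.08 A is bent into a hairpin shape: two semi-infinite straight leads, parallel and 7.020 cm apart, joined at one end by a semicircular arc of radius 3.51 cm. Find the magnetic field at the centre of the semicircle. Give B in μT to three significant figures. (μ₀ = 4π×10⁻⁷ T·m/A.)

B ≈ 30.5 μT

The semicircular arc contributes B_arc = μ₀I·π/(4πR) = μ₀I/(4R) = 1.86×10⁻⁵ T.
Each semi-infinite lead is at perpendicular distance R = 0.0351 m from the centre, with the perpendicular foot at its near end, so it contributes μ₀I/(4πR); both point the same way, together 1.19×10⁻⁵ T.
Arc and leads all point the same direction: B = 1.86×10⁻⁵ + 1.19×10⁻⁵ = 3.05×10⁻⁵ T.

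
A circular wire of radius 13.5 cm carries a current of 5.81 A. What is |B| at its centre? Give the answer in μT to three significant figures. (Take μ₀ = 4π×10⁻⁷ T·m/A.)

At the centre of a circular loop the Biot–Savart law gives B = μ₀I/(2R).
B = (4π×10⁻⁷ × 5.81) / (2 × 0.135) = 2.70×10⁻⁵ T.

B ≈ 27.0 μT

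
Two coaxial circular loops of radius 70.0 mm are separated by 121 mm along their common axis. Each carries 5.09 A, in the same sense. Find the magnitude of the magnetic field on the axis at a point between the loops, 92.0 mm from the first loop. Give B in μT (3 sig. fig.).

B ≈ 46.2 μT

Each loop contributes B = μ₀IR²/[2(R²+z²)^(3/2)] on the axis, with z measured from that loop.
Loop 1 (z = 0.092 m): B₁ = 1.01×10⁻⁵ T. Loop 2 (z = 0.029 m): B₂ = 3.60×10⁻⁵ T.
The fields add: B = B₁ + B₂ = 4.62×10⁻⁵ T.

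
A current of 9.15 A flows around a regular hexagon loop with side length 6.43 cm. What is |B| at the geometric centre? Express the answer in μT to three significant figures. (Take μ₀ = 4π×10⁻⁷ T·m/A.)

Each side is a finite straight segment at perpendicular distance d = a/(2 tan(π/6)) = 0.05569 m from the centre, with end-angles ±π/6.
One side contributes B₁ = (μ₀I/4πd)·2 sin(π/6) = 1.64×10⁻⁵ T.
All 6 sides add in the same direction: B = 6 × 1.64×10⁻⁵ = 9.86×10⁻⁵ T.

B ≈ 98.6 μT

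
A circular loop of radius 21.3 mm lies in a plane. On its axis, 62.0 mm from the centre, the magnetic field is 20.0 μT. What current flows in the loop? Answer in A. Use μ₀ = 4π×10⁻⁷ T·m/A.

On the axis of a loop, B = μ₀IR²/[2(R²+z²)^(3/2)], so I = 2B(R²+z²)^(3/2)/(μ₀R²).
R² + z² = 0.0004537 + 0.003844 = 0.004298 m²; raised to 3/2 gives 2.82×10⁻⁴ m³.
I = 2 × 2.00×10⁻⁵ × 2.82×10⁻⁴ / (1.26×10⁻⁶ × 0.0004537) = 19.8 A.

I ≈ 19.8 A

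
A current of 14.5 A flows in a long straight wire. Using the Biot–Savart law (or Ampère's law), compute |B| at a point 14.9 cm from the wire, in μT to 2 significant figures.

For an infinitely long straight wire, B = μ₀I/(2πd).
B = (4π×10⁻⁷ × 14.5) / (2π × 0.149) = 1.95×10⁻⁵ T.

B ≈ 19 μT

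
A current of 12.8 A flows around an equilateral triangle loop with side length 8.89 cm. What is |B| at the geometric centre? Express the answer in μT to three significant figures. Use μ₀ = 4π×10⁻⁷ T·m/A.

Each side is a finite straight segment at perpendicular distance d = a/(2 tan(π/3)) = 0.02566 m from the centre, with end-angles ±π/3.
One side contributes B₁ = (μ₀I/4πd)·2 sin(π/3) = 8.64×10⁻⁵ T.
All 3 sides add in the same direction: B = 3 × 8.64×10⁻⁵ = 2.59×10⁻⁴ T.

B ≈ 259 μT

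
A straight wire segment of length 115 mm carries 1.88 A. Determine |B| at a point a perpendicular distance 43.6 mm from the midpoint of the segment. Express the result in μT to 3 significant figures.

For a finite straight segment, B = (μ₀I/4πd)(sinθ₁ + sinθ₂), where θ₁, θ₂ are the angles from the perpendicular to each end.
The perpendicular from the point meets the wire at its midpoint, so each end is L/2 = 0.0575 m away along the wire.
sinθ₁ = 0.0575/√(0.0575²+0.0436²) = 0.7968; sinθ₂ = 0.0575/√(0.0575²+0.0436²) = 0.7968.
B = (4π×10⁻⁷ × 1.88) / (4π × 0.0436) × (0.7968 + 0.7968) = 6.87×10⁻⁶ T.

B ≈ 6.87 μT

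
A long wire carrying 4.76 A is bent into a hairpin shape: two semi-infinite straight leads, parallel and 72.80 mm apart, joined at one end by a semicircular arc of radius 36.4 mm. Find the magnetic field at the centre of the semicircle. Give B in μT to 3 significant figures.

B ≈ 67.2 μT

The semicircular arc contributes B_arc = μ₀I·π/(4πR) = μ₀I/(4R) = 4.11×10⁻⁵ T.
Each semi-infinite lead is at perpendicular distance R = 0.0364 m from the centre, with the perpendicular foot at its near end, so it contributes μ₀I/(4πR); both point the same way, together 2.62×10⁻⁵ T.
Arc and leads all point the same direction: B = 4.11×10⁻⁵ + 2.62×10⁻⁵ = 6.72×10⁻⁵ T.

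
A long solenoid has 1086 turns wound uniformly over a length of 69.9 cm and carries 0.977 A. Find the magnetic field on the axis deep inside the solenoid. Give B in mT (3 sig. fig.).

B ≈ 1.91 mT

Inside a long solenoid, B = μ₀nI with n = 1554 turns/m.
B = 4π×10⁻⁷ × 1554 × 0.977 = 1.91×10⁻³ T.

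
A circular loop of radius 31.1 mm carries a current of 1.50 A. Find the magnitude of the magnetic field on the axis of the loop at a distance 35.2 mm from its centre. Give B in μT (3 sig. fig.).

B ≈ 8.80 μT

On the axis of a circular loop, B = μ₀IR² / [2(R²+z²)^(3/2)].
R² + z² = (0.0311)² + (0.0352)² = 0.002206 m², and (R²+z²)^(3/2) = 1.04×10⁻⁴ m³.
B = (4π×10⁻⁷ × 1.50 × 0.0009672) / (2 × 1.04×10⁻⁴) = 8.80×10⁻⁶ T.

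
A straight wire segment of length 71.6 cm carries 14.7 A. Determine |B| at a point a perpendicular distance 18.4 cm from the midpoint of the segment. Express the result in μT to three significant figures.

B ≈ 14.2 μT

For a finite straight segment, B = (μ₀I/4πd)(sinθ₁ + sinθ₂), where θ₁, θ₂ are the angles from the perpendicular to each end.
The perpendicular from the point meets the wire at its midpoint, so each end is L/2 = 0.358 m away along the wire.
sinθ₁ = 0.358/√(0.358²+0.184²) = 0.8894; sinθ₂ = 0.358/√(0.358²+0.184²) = 0.8894.
B = (4π×10⁻⁷ × 14.7) / (4π × 0.184) × (0.8894 + 0.8894) = 1.42×10⁻⁵ T.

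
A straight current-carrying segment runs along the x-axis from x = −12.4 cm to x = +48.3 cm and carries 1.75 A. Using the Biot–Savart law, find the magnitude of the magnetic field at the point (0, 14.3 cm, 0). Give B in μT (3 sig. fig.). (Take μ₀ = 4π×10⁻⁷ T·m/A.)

For a finite straight segment, B = (μ₀I/4πd)(sinθ₁ + sinθ₂), where θ₁, θ₂ are the angles from the perpendicular to each end.
The perpendicular distance is d = 0.143 m; the end-offsets along the wire are a = 0.124 m and b = 0.483 m.
sinθ₁ = 0.124/√(0.124²+0.143²) = 0.6551; sinθ₂ = 0.483/√(0.483²+0.143²) = 0.9589.
B = (4π×10⁻⁷ × 1.75) / (4π × 0.143) × (0.6551 + 0.9589) = 1.98×10⁻⁶ T.

B ≈ 1.98 μT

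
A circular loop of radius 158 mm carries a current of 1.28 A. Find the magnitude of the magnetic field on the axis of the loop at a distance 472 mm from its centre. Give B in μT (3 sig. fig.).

B ≈ 0.163 μT

On the axis of a circular loop, B = μ₀IR² / [2(R²+z²)^(3/2)].
R² + z² = (0.158)² + (0.472)² = 0.2477 m², and (R²+z²)^(3/2) = 0.123 m³.
B = (4π×10⁻⁷ × 1.28 × 0.02496) / (2 × 0.123) = 1.63×10⁻⁷ T.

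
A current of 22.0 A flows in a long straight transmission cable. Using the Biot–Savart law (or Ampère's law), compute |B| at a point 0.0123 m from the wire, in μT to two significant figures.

For an infinitely long straight wire, B = μ₀I/(2πd).
B = (4π×10⁻⁷ × 22.0) / (2π × 0.0123) = 3.58×10⁻⁴ T.

B ≈ 360 μT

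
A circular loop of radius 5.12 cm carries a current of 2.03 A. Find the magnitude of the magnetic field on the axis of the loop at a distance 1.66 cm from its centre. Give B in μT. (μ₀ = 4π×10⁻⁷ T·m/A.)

On the axis of a circular loop, B = μ₀IR² / [2(R²+z²)^(3/2)].
R² + z² = (0.0512)² + (0.0166)² = 0.002897 m², and (R²+z²)^(3/2) = 1.56×10⁻⁴ m³.
B = (4π×10⁻⁷ × 2.03 × 0.002621) / (2 × 1.56×10⁻⁴) = 2.14×10⁻⁵ T.

B ≈ 21.4 μT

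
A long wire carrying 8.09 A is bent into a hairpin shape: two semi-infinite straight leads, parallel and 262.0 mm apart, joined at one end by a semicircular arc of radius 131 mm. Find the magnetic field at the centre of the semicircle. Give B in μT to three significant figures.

The semicircular arc contributes B_arc = μ₀I·π/(4πR) = μ₀I/(4R) = 1.94×10⁻⁵ T.
Each semi-infinite lead is at perpendicular distance R = 0.131 m from the centre, with the perpendicular foot at its near end, so it contributes μ₀I/(4πR); both point the same way, together 1.24×10⁻⁵ T.
Arc and leads all point the same direction: B = 1.94×10⁻⁵ + 1.24×10⁻⁵ = 3.18×10⁻⁵ T.

B ≈ 31.8 μT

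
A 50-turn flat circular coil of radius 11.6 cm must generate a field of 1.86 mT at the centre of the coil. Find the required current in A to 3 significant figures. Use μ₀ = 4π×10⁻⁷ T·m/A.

For an N-turn coil, B = Nμ₀I/(2R) with R = 0.116 m, so I = 2RB/(Nμ₀) = 2 × 0.116 × 1.86×10⁻³ / (50 × 4π×10⁻⁷) = 6.87 A.

I ≈ 6.87 A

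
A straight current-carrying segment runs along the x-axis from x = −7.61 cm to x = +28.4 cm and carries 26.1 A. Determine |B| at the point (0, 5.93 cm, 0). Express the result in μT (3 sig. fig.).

B ≈ 77.8 μT

For a finite straight segment, B = (μ₀I/4πd)(sinθ₁ + sinθ₂), where θ₁, θ₂ are the angles from the perpendicular to each end.
The perpendicular distance is d = 0.0593 m; the end-offsets along the wire are a = 0.0761 m and b = 0.284 m.
sinθ₁ = 0.0761/√(0.0761²+0.0593²) = 0.7888; sinθ₂ = 0.284/√(0.284²+0.0593²) = 0.9789.
B = (4π×10⁻⁷ × 26.1) / (4π × 0.0593) × (0.7888 + 0.9789) = 7.78×10⁻⁵ T.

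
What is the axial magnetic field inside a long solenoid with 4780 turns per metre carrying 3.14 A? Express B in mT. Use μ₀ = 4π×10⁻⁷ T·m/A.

Inside a long solenoid, B = μ₀nI with n = 4780 turns/m.
B = 4π×10⁻⁷ × 4780 × 3.14 = 1.89×10⁻² T.

B ≈ 18.9 mT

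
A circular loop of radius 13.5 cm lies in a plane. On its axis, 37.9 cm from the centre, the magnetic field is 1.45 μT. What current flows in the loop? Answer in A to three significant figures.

I ≈ 8.25 A

On the axis of a loop, B = μ₀IR²/[2(R²+z²)^(3/2)], so I = 2B(R²+z²)^(3/2)/(μ₀R²).
R² + z² = 0.01823 + 0.1436 = 0.1619 m²; raised to 3/2 gives 6.51×10⁻² m³.
I = 2 × 1.45×10⁻⁶ × 6.51×10⁻² / (1.26×10⁻⁶ × 0.01823) = 8.25 A.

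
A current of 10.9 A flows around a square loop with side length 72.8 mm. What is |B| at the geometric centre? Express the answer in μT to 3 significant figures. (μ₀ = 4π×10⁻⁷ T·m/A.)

B ≈ 169 μT

Each side is a finite straight segment at perpendicular distance d = a/(2 tan(π/4)) = 0.0364 m from the centre, with end-angles ±π/4.
One side contributes B₁ = (μ₀I/4πd)·2 sin(π/4) = 4.23×10⁻⁵ T.
All 4 sides add in the same direction: B = 4 × 4.23×10⁻⁵ = 1.69×10⁻⁴ T.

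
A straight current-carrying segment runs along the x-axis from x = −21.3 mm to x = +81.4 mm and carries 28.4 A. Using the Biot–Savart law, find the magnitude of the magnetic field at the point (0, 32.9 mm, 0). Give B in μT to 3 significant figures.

For a finite straight segment, B = (μ₀I/4πd)(sinθ₁ + sinθ₂), where θ₁, θ₂ are the angles from the perpendicular to each end.
The perpendicular distance is d = 0.0329 m; the end-offsets along the wire are a = 0.0213 m and b = 0.0814 m.
sinθ₁ = 0.0213/√(0.0213²+0.0329²) = 0.5435; sinθ₂ = 0.0814/√(0.0814²+0.0329²) = 0.9271.
B = (4π×10⁻⁷ × 28.4) / (4π × 0.0329) × (0.5435 + 0.9271) = 1.27×10⁻⁴ T.

B ≈ 127 μT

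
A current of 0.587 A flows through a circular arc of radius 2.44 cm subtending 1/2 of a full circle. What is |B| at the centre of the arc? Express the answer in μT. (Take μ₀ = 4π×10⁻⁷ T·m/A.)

The Biot–Savart field of a circular arc at its centre is B = μ₀Iφ/(4πR), with φ = 3.142 rad.
B = (4π×10⁻⁷ × 0.587 × 3.142) / (4π × 0.0244) = 7.56×10⁻⁶ T.

B ≈ 7.56 μT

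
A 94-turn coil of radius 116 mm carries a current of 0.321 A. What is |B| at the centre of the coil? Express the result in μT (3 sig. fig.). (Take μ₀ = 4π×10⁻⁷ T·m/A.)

For an N-turn flat coil, B = Nμ₀I/(2R) with R = 0.116 m.
B = 94 × 1.74×10⁻⁶ T = 1.63×10⁻⁴ T.

B ≈ 163 μT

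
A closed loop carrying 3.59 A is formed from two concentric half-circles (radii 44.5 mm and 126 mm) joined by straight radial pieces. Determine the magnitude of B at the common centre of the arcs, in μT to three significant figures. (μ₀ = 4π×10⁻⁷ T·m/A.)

B ≈ 16.4 μT

The radial connectors point toward the centre, so dl × r̂ = 0 and they contribute nothing.
Each semicircle gives μ₀I/(4R): inner arc 2.53×10⁻⁵ T, outer arc 8.95×10⁻⁶ T.
The two arcs carry current in opposite angular senses, so their fields oppose: B = |2.53×10⁻⁵ − 8.95×10⁻⁶| = 1.64×10⁻⁵ T.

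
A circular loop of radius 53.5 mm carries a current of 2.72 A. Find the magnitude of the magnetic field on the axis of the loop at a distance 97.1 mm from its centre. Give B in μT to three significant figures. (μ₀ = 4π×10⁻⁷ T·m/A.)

On the axis of a circular loop, B = μ₀IR² / [2(R²+z²)^(3/2)].
R² + z² = (0.0535)² + (0.0971)² = 0.01229 m², and (R²+z²)^(3/2) = 1.36×10⁻³ m³.
B = (4π×10⁻⁷ × 2.72 × 0.002862) / (2 × 1.36×10⁻³) = 3.59×10⁻⁶ T.

B ≈ 3.59 μT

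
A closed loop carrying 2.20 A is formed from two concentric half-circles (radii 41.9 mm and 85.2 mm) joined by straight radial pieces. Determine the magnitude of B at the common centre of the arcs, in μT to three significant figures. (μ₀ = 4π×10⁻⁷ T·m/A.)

B ≈ 8.38 μT

The radial connectors point toward the centre, so dl × r̂ = 0 and they contribute nothing.
Each semicircle gives μ₀I/(4R): inner arc 1.65×10⁻⁵ T, outer arc 8.11×10⁻⁶ T.
The two arcs carry current in opposite angular senses, so their fields oppose: B = |1.65×10⁻⁵ − 8.11×10⁻⁶| = 8.38×10⁻⁶ T.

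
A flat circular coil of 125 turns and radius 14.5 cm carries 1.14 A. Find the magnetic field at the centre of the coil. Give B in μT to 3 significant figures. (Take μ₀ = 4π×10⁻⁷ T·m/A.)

For an N-turn flat coil, B = Nμ₀I/(2R) with R = 0.145 m.
B = 125 × 4.94×10⁻⁶ T = 6.17×10⁻⁴ T.

B ≈ 617 μT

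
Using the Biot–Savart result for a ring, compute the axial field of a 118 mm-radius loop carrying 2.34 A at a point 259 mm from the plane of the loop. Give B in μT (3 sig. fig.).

On the axis of a circular loop, B = μ₀IR² / [2(R²+z²)^(3/2)].
R² + z² = (0.118)² + (0.259)² = 0.08101 m², and (R²+z²)^(3/2) = 2.31×10⁻² m³.
B = (4π×10⁻⁷ × 2.34 × 0.01392) / (2 × 2.31×10⁻²) = 8.88×10⁻⁷ T.

B ≈ 0.888 μT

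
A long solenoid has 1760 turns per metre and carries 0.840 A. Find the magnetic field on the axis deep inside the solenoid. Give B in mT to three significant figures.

Inside a long solenoid, B = μ₀nI with n = 1760 turns/m.
B = 4π×10⁻⁷ × 1760 × 0.840 = 1.86×10⁻³ T.

B ≈ 1.86 mT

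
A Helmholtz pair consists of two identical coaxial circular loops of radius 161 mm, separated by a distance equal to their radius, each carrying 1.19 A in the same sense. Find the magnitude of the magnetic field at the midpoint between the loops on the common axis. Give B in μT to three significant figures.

B ≈ 6.65 μT

Each loop contributes B = μ₀IR²/[2(R²+z²)^(3/2)] on the axis, with z measured from that loop.
Loop 1 (z = 0.0805 m): B₁ = 3.32×10⁻⁶ T. Loop 2 (z = 0.0805 m): B₂ = 3.32×10⁻⁶ T.
The fields add: B = B₁ + B₂ = 6.65×10⁻⁶ T.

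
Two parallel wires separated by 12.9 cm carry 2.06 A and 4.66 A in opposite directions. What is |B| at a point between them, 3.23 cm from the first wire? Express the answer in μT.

Each long wire gives B = μ₀I/(2πd). Distances are d₁ = 0.0323 m and d₂ = 0.0967 m.
B₁ = 1.28×10⁻⁵ T, B₂ = 9.64×10⁻⁶ T.
Between antiparallel currents both contributions point the same way, so they add. B = B₁ + B₂ = 1.28×10⁻⁵ + 9.64×10⁻⁶ = 2.24×10⁻⁵ T.

B ≈ 22.4 μT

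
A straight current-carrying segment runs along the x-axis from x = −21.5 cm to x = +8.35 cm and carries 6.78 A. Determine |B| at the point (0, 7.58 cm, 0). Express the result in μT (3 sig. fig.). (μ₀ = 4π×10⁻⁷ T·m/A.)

B ≈ 15.1 μT

For a finite straight segment, B = (μ₀I/4πd)(sinθ₁ + sinθ₂), where θ₁, θ₂ are the angles from the perpendicular to each end.
The perpendicular distance is d = 0.0758 m; the end-offsets along the wire are a = 0.215 m and b = 0.0835 m.
sinθ₁ = 0.215/√(0.215²+0.0758²) = 0.9431; sinθ₂ = 0.0835/√(0.0835²+0.0758²) = 0.7404.
B = (4π×10⁻⁷ × 6.78) / (4π × 0.0758) × (0.9431 + 0.7404) = 1.51×10⁻⁵ T.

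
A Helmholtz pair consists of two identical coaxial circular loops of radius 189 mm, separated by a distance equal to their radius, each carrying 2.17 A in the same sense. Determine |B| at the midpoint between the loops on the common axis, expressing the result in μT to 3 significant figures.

Each loop contributes B = μ₀IR²/[2(R²+z²)^(3/2)] on the axis, with z measured from that loop.
Loop 1 (z = 0.0945 m): B₁ = 5.16×10⁻⁶ T. Loop 2 (z = 0.0945 m): B₂ = 5.16×10⁻⁶ T.
The fields add: B = B₁ + B₂ = 1.03×10⁻⁵ T.

B ≈ 10.3 μT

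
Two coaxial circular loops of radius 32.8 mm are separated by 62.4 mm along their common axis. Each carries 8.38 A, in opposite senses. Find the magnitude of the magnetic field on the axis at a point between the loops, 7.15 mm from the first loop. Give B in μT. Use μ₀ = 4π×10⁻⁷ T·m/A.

Each loop contributes B = μ₀IR²/[2(R²+z²)^(3/2)] on the axis, with z measured from that loop.
Loop 1 (z = 0.00715 m): B₁ = 1.50×10⁻⁴ T. Loop 2 (z = 0.05525 m): B₂ = 2.14×10⁻⁵ T.
The fields oppose: B = |B₁ − B₂| = 1.28×10⁻⁴ T.

B ≈ 128 μT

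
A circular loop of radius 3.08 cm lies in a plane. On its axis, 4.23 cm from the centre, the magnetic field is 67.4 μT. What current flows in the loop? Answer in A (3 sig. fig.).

On the axis of a loop, B = μ₀IR²/[2(R²+z²)^(3/2)], so I = 2B(R²+z²)^(3/2)/(μ₀R²).
R² + z² = 0.0009486 + 0.001789 = 0.002738 m²; raised to 3/2 gives 1.43×10⁻⁴ m³.
I = 2 × 6.74×10⁻⁵ × 1.43×10⁻⁴ / (1.26×10⁻⁶ × 0.0009486) = 16.2 A.

I ≈ 16.2 A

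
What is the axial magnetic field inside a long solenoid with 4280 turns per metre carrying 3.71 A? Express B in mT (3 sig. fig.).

B ≈ 20.0 mT

Inside a long solenoid, B = μ₀nI with n = 4280 turns/m.
B = 4π×10⁻⁷ × 4280 × 3.71 = 2.00×10⁻² T.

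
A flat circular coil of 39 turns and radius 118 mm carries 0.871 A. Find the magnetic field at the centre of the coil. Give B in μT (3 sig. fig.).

For an N-turn flat coil, B = Nμ₀I/(2R) with R = 0.118 m.
B = 39 × 4.64×10⁻⁶ T = 1.81×10⁻⁴ T.

B ≈ 181 μT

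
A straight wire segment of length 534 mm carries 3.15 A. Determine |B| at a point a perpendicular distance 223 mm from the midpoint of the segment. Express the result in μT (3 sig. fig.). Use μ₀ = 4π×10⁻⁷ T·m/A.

B ≈ 2.17 μT

For a finite straight segment, B = (μ₀I/4πd)(sinθ₁ + sinθ₂), where θ₁, θ₂ are the angles from the perpendicular to each end.
The perpendicular from the point meets the wire at its midpoint, so each end is L/2 = 0.267 m away along the wire.
sinθ₁ = 0.267/√(0.267²+0.223²) = 0.7675; sinθ₂ = 0.267/√(0.267²+0.223²) = 0.7675.
B = (4π×10⁻⁷ × 3.15) / (4π × 0.223) × (0.7675 + 0.7675) = 2.17×10⁻⁶ T.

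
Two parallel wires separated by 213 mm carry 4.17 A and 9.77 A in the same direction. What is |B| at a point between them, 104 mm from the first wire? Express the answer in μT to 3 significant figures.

Each long wire gives B = μ₀I/(2πd). Distances are d₁ = 0.104 m and d₂ = 0.109 m.
B₁ = 8.02×10⁻⁶ T, B₂ = 1.79×10⁻⁵ T.
Between parallel currents the two contributions point in opposite directions, so they subtract. B = |B₁ − B₂| = |8.02×10⁻⁶ − 1.79×10⁻⁵| = 9.91×10⁻⁶ T.

B ≈ 9.91 μT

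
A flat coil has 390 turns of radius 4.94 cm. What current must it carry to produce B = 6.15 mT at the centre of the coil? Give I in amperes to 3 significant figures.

I ≈ 1.24 A

For an N-turn coil, B = Nμ₀I/(2R) with R = 0.0494 m, so I = 2RB/(Nμ₀) = 2 × 0.0494 × 6.15×10⁻³ / (390 × 4π×10⁻⁷) = 1.24 A.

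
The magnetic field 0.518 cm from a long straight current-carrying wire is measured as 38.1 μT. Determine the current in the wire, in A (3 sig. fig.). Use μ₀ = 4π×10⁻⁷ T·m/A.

I ≈ 0.987 A

For a long straight wire B = μ₀I/(2πd), so I = 2πdB/μ₀.
I = 2π × 0.00518 × 3.81×10⁻⁵ / (4π×10⁻⁷) = 0.987 A.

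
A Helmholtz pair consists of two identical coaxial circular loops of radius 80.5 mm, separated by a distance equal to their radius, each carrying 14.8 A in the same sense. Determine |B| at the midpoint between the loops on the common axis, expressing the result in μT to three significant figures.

B ≈ 165 μT

Each loop contributes B = μ₀IR²/[2(R²+z²)^(3/2)] on the axis, with z measured from that loop.
Loop 1 (z = 0.04025 m): B₁ = 8.27×10⁻⁵ T. Loop 2 (z = 0.04025 m): B₂ = 8.27×10⁻⁵ T.
The fields add: B = B₁ + B₂ = 1.65×10⁻⁴ T.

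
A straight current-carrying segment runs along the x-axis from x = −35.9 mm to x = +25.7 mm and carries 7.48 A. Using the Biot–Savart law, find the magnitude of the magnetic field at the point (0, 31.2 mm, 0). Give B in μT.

B ≈ 33.3 μT

For a finite straight segment, B = (μ₀I/4πd)(sinθ₁ + sinθ₂), where θ₁, θ₂ are the angles from the perpendicular to each end.
The perpendicular distance is d = 0.0312 m; the end-offsets along the wire are a = 0.0359 m and b = 0.0257 m.
sinθ₁ = 0.0359/√(0.0359²+0.0312²) = 0.7548; sinθ₂ = 0.0257/√(0.0257²+0.0312²) = 0.6358.
B = (4π×10⁻⁷ × 7.48) / (4π × 0.0312) × (0.7548 + 0.6358) = 3.33×10⁻⁵ T.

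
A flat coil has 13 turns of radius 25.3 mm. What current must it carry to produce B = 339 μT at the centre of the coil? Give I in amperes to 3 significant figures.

I ≈ 1.05 A

For an N-turn coil, B = Nμ₀I/(2R) with R = 0.0253 m, so I = 2RB/(Nμ₀) = 2 × 0.0253 × 3.39×10⁻⁴ / (13 × 4π×10⁻⁷) = 1.05 A.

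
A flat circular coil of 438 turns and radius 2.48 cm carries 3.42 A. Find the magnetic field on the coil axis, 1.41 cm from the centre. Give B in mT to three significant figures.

For an N-turn flat coil, B = Nμ₀IR²/[2(R²+z²)^(3/2)] with R = 0.0248 m, z = 0.0141 m.
B = 438 × 5.69×10⁻⁵ T = 2.49×10⁻² T.

B ≈ 24.9 mT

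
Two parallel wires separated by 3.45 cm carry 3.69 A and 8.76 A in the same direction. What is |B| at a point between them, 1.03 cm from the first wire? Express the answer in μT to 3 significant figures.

Each long wire gives B = μ₀I/(2πd). Distances are d₁ = 0.0103 m and d₂ = 0.0242 m.
B₁ = 7.17×10⁻⁵ T, B₂ = 7.24×10⁻⁵ T.
Between parallel currents the two contributions point in opposite directions, so they subtract. B = |B₁ − B₂| = |7.17×10⁻⁵ − 7.24×10⁻⁵| = 7.46×10⁻⁷ T.

B ≈ 0.746 μT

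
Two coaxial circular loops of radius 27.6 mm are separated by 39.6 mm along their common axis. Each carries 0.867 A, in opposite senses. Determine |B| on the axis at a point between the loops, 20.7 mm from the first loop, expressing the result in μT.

Each loop contributes B = μ₀IR²/[2(R²+z²)^(3/2)] on the axis, with z measured from that loop.
Loop 1 (z = 0.0207 m): B₁ = 1.01×10⁻⁵ T. Loop 2 (z = 0.0189 m): B₂ = 1.11×10⁻⁵ T.
The fields oppose: B = |B₁ − B₂| = 9.81×10⁻⁷ T.

B ≈ 0.981 μT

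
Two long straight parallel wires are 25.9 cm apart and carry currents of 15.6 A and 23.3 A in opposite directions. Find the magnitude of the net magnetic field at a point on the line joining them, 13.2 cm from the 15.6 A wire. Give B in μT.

B ≈ 60.3 μT

Each long wire gives B = μ₀I/(2πd). Distances are d₁ = 0.132 m and d₂ = 0.127 m.
B₁ = 2.36×10⁻⁵ T, B₂ = 3.67×10⁻⁵ T.
Between antiparallel currents both contributions point the same way, so they add. B = B₁ + B₂ = 2.36×10⁻⁵ + 3.67×10⁻⁵ = 6.03×10⁻⁵ T.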